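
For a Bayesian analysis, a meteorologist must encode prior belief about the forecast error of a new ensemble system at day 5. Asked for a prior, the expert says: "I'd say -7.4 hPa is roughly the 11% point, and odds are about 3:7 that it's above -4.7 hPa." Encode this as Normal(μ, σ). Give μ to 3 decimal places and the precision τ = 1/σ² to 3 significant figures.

μ = -5.509, τ = 0.421

For Normal(μ,σ), the p-quantile is μ + z_p·σ. Here z_{0.11} = -1.227, z_{0.7} = 0.5244.
So -7.4 = μ − 1.227σ and -4.7 = μ + 0.5244σ.
Subtracting: σ = (-4.7 − -7.4)/(0.5244 − (-1.227)) = 1.542.
Then μ = -7.4 − (-1.227)·1.542 = -5.509.
Precision τ = 1/σ² = 1/1.542² = 0.421.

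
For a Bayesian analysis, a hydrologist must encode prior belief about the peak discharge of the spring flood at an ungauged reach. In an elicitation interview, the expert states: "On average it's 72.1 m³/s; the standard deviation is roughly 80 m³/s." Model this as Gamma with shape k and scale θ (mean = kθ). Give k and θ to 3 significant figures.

For Gamma(k, scale θ): mean = kθ, variance = kθ², so CV = 1/√k.
CV = SD/mean = 80/72.1 = 1.11, hence k = 1/CV² = 0.812.
Then θ = mean/k = 72.1/0.812 = 88.8.

k ≈ 0.812, θ ≈ 88.8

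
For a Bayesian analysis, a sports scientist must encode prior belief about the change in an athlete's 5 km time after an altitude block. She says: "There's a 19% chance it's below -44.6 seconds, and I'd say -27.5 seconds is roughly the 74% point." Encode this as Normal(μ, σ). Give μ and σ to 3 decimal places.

The p-quantile of Normal(μ,σ) is μ + z_p·σ, with z_{0.19} = -0.8779 and z_{0.74} = 0.6433.
Eliminate σ: μ = (z₂·x₁ − z₁·x₂)/(z₂ − z₁) = (0.6433·-44.6 − (-0.8779)·-27.5)/1.521 = -34.732.
Then σ = (x₂ − x₁)/(z₂ − z₁) = (-27.5 − -44.6)/1.521 = 11.241.

μ = -34.732, σ = 11.241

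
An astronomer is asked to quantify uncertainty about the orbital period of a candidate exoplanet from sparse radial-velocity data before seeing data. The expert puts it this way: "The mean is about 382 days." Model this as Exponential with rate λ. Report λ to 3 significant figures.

λ ≈ 0.00262

Exponential mean = 1/λ, so λ = 1/382.0 = 0.00262.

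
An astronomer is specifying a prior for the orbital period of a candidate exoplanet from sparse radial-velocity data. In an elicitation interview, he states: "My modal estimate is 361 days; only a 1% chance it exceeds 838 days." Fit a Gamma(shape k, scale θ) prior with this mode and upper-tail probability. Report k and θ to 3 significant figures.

k ≈ 7.72, θ ≈ 53.7

Gamma(k,θ) with k>1 has mode (k−1)θ, so θ = 361/(k−1).
Need P(X < 838) = 0.99 with θ tied to k this way. Start at k = 2, θ = 361: P(X<838) ≈ 0.674.
Too low — raise k to concentrate. Iterating converges to k ≈ 7.72.
Then θ = 361/(7.72−1) ≈ 53.7.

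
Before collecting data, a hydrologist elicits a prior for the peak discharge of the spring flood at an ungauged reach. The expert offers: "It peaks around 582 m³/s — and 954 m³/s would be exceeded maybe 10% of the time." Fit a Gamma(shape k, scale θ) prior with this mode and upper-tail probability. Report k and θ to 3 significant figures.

Gamma(k,θ) with k>1 has mode (k−1)θ, so θ = 582/(k−1).
Need P(X < 954) = 0.9 with θ tied to k this way. Start at k = 2, θ = 582: P(X<954) ≈ 0.488.
Too low — raise k to concentrate. Iterating converges to k ≈ 8.72.
Then θ = 582/(8.72−1) ≈ 75.4.

k ≈ 8.72, θ ≈ 75.4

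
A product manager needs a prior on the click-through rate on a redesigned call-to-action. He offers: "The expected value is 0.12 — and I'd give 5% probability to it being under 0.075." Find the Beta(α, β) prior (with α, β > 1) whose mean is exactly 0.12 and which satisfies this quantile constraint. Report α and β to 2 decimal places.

α ≈ 14.22, β ≈ 104.30

With mean 0.12 fixed, write α = 0.12s, β = 0.88s where s = α+β.
Need P(θ < 0.075) = 0.05 under Beta(0.12s, 0.88s). Normal approximation: (q−m)/√(m(1−m)/s) ≈ z_{0.05} = -1.64, so s ≈ 0.12·0.88·(-1.64)²/(0.075−0.12)² = 141.1.
At s = 141.1: P(θ<0.075) ≈ 0.035. Adjusting to match 0.05 gives s ≈ 118.52.
So α = 0.12·118.52 ≈ 14.22, β = 0.88·118.52 ≈ 104.30.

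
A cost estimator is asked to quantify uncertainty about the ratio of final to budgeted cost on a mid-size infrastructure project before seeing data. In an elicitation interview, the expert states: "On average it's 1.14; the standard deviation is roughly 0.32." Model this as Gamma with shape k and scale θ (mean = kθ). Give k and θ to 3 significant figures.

k ≈ 12.7, θ ≈ 0.0898

For Gamma(k, scale θ): mean = kθ, variance = kθ², so CV = 1/√k.
CV = SD/mean = 0.32/1.14 = 0.2807, hence k = 1/CV² = 12.7.
Then θ = mean/k = 1.14/12.7 = 0.0898.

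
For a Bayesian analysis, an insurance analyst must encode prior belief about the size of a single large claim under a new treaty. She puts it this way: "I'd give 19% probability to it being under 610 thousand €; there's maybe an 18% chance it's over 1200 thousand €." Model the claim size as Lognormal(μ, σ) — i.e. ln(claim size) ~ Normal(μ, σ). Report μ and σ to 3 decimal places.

If T ~ Lognormal(μ,σ) then ln T ~ Normal(μ,σ), so the p-quantile of ln T is μ + z_p·σ.
ln(610) = 6.413 and ln(1200) = 7.09; z_{0.19} = -0.8779, z_{0.82} = 0.9154.
σ = (7.09 − 6.413)/(0.9154 − (-0.8779)) = 0.377.
μ = 6.413 − (-0.8779)·0.377 = 6.745.

μ ≈ 6.745, σ ≈ 0.377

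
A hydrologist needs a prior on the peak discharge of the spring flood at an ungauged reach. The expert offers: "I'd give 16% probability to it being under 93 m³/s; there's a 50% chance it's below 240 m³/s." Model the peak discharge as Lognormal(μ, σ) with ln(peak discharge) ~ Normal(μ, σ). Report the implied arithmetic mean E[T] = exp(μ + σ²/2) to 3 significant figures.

E[T] ≈ 378 m³/s

If T ~ Lognormal(μ,σ) then ln T ~ Normal(μ,σ), so the p-quantile of ln T is μ + z_p·σ.
ln(93) = 4.533 and ln(240) = 5.481; z_{0.16} = -0.9945, z_{0.5} = 0.
σ = (5.481 − 4.533)/(0 − (-0.9945)) = 0.953.
μ = 4.533 − (-0.9945)·0.953 = 5.481.
E[T] = exp(μ + σ²/2) = exp(5.481 + 0.4544) = 378 m³/s.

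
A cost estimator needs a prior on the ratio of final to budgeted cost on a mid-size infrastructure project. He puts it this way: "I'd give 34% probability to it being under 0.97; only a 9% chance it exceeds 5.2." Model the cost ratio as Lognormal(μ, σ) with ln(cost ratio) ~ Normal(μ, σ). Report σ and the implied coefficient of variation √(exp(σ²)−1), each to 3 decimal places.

σ ≈ 0.958, CV ≈ 1.226

If T ~ Lognormal(μ,σ) then ln T ~ Normal(μ,σ), so the p-quantile of ln T is μ + z_p·σ.
ln(0.97) = -0.03046 and ln(5.2) = 1.649; z_{0.34} = -0.4125, z_{0.91} = 1.341.
σ = (1.649 − -0.03046)/(1.341 − (-0.4125)) = 0.958.
μ = -0.03046 − (-0.4125)·0.958 = 0.365.
CV = √(exp(σ²)−1) = √(exp(0.9173)−1) = 1.226.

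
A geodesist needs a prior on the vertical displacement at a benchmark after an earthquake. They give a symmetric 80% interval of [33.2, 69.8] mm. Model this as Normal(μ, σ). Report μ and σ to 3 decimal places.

A symmetric 80% interval runs μ ± z·σ with z = 1.282.
Half-width = 18.3, so σ = 18.3/1.282 = 14.280.
μ is the interval midpoint, 51.500.

μ = 51.500, σ = 14.280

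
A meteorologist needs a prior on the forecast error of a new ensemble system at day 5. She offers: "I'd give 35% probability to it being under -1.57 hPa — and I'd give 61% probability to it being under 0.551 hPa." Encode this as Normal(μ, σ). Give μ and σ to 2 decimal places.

The p-quantile of Normal(μ,σ) is μ + z_p·σ, with z_{0.35} = -0.3853 and z_{0.61} = 0.2793.
Eliminate σ: μ = (z₂·x₁ − z₁·x₂)/(z₂ − z₁) = (0.2793·-1.57 − (-0.3853)·0.551)/0.6646 = -0.34.
Then σ = (x₂ − x₁)/(z₂ − z₁) = (0.551 − -1.57)/0.6646 = 3.19.

μ = -0.34, σ = 3.19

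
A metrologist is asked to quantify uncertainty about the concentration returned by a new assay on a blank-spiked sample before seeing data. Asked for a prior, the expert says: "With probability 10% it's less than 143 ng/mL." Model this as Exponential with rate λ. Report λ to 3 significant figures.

P(T < 143.0) = 1 − e^(−λ·143.0) = 0.1, so λ = −ln(1−0.1)/143.0 = −ln(0.9)/143.0 = 0.000737.

λ ≈ 0.000737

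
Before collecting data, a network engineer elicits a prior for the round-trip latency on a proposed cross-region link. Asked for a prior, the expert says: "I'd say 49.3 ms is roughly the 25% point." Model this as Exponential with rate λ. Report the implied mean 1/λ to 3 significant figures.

mean ≈ 171 ms

P(T < 49.3) = 1 − e^(−λ·49.3) = 0.25, so λ = −ln(1−0.25)/49.3 = −ln(0.75)/49.3 = 0.00584.
Mean = 1/λ = 171 ms.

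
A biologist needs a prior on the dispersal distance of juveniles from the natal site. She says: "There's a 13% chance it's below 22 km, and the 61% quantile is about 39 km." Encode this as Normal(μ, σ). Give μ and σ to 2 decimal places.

μ = 35.62, σ = 12.09

For Normal(μ,σ), the p-quantile is μ + z_p·σ. Here z_{0.13} = -1.126, z_{0.61} = 0.2793.
So 22 = μ − 1.126σ and 39 = μ + 0.2793σ.
Subtracting: σ = (39 − 22)/(0.2793 − (-1.126)) = 12.09.
Then μ = 22 − (-1.126)·12.09 = 35.62.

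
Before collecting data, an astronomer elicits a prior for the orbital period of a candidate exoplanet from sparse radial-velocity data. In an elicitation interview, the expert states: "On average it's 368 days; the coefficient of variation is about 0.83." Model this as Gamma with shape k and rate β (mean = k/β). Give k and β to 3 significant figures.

For Gamma(k, rate β): mean = k/β, variance = k/β², so CV = 1/√k.
CV = 0.83, hence k = 1/CV² = 1.45.
Then β = k/mean = 1.45/368 = 0.00394.

k ≈ 1.45, β ≈ 0.00394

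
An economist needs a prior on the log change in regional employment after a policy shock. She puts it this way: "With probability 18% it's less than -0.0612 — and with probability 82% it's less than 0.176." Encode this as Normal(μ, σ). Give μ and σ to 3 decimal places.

For Normal(μ,σ), the p-quantile is μ + z_p·σ. Here z_{0.18} = -0.9154, z_{0.82} = 0.9154.
So -0.0612 = μ − 0.9154σ and 0.176 = μ + 0.9154σ.
Subtracting: σ = (0.176 − -0.0612)/(0.9154 − (-0.9154)) = 0.130.
Then μ = -0.0612 − (-0.9154)·0.130 = 0.057.

μ = 0.057, σ = 0.130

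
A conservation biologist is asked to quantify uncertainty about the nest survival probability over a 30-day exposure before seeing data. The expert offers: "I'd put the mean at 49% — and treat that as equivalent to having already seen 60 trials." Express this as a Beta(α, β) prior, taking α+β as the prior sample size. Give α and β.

Under the effective-sample-size interpretation, Beta(α, β) has prior mean α/(α+β) and prior sample size α+β.
So α+β = 60 and α/(α+β) = 0.49, giving α = 0.49·60 = 29.4 and β = 60 − 29.4 = 30.6.

α = 29.4, β = 30.6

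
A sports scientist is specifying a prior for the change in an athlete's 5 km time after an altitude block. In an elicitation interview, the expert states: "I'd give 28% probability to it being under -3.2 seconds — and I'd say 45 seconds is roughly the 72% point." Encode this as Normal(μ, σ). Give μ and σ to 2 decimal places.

The p-quantile of Normal(μ,σ) is μ + z_p·σ, with z_{0.28} = -0.5828 and z_{0.72} = 0.5828.
Eliminate σ: μ = (z₂·x₁ − z₁·x₂)/(z₂ − z₁) = (0.5828·-3.2 − (-0.5828)·45)/1.166 = 20.90.
Then σ = (x₂ − x₁)/(z₂ − z₁) = (45 − -3.2)/1.166 = 41.35.

μ = 20.90, σ = 41.35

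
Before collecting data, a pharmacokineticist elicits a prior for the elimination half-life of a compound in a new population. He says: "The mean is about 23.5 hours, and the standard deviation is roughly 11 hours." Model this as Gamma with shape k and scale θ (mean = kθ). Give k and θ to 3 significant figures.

k ≈ 4.56, θ ≈ 5.15

For Gamma(k, scale θ): mean = kθ, variance = kθ², so CV = 1/√k.
CV = SD/mean = 11/23.5 = 0.4681, hence k = 1/CV² = 4.56.
Then θ = mean/k = 23.5/4.56 = 5.15.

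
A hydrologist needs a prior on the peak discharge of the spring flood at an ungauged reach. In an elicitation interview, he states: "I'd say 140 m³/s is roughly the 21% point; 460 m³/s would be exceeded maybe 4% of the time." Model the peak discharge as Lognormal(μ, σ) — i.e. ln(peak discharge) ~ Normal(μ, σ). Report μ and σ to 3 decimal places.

μ ≈ 5.317, σ ≈ 0.465

If T ~ Lognormal(μ,σ) then ln T ~ Normal(μ,σ), so the p-quantile of ln T is μ + z_p·σ.
ln(140) = 4.942 and ln(460) = 6.131; z_{0.21} = -0.8064, z_{0.96} = 1.751.
σ = (6.131 − 4.942)/(1.751 − (-0.8064)) = 0.465.
μ = 4.942 − (-0.8064)·0.465 = 5.317.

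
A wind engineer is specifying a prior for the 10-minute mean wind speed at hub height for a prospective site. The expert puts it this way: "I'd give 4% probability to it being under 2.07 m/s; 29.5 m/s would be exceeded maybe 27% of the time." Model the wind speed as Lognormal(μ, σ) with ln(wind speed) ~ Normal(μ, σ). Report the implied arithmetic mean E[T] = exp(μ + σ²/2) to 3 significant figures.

If T ~ Lognormal(μ,σ) then ln T ~ Normal(μ,σ), so the p-quantile of ln T is μ + z_p·σ.
ln(2.07) = 0.7275 and ln(29.5) = 3.384; z_{0.04} = -1.751, z_{0.73} = 0.6128.
σ = (3.384 − 0.7275)/(0.6128 − (-1.751)) = 1.124.
μ = 0.7275 − (-1.751)·1.124 = 2.696.
E[T] = exp(μ + σ²/2) = exp(2.696 + 0.6318) = 27.9 m/s.

E[T] ≈ 27.9 m/s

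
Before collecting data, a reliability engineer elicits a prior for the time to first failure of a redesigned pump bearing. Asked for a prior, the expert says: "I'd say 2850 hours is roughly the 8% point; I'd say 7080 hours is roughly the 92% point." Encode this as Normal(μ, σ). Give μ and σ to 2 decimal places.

μ = 4965.00, σ = 1505.26

For Normal(μ,σ), the p-quantile is μ + z_p·σ. Here z_{0.08} = -1.405, z_{0.92} = 1.405.
So 2850 = μ − 1.405σ and 7080 = μ + 1.405σ.
Subtracting: σ = (7080 − 2850)/(1.405 − (-1.405)) = 1505.26.
Then μ = 2850 − (-1.405)·1505.26 = 4965.00.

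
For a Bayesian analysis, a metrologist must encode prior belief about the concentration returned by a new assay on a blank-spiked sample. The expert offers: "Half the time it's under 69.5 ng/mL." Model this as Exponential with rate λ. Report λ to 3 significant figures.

Exponential median = ln 2 / λ, so λ = ln 2 / 69.5 = 0.00997.

λ ≈ 0.00997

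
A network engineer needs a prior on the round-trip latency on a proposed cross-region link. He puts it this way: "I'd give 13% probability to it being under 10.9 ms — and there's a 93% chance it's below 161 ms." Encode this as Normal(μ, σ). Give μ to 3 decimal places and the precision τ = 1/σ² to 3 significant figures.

μ = 75.873, τ = 0.000301

For Normal(μ,σ), the p-quantile is μ + z_p·σ. Here z_{0.13} = -1.126, z_{0.93} = 1.476.
So 10.9 = μ − 1.126σ and 161 = μ + 1.476σ.
Subtracting: σ = (161 − 10.9)/(1.476 − (-1.126)) = 57.682.
Then μ = 10.9 − (-1.126)·57.682 = 75.873.
Precision τ = 1/σ² = 1/57.68² = 0.000301.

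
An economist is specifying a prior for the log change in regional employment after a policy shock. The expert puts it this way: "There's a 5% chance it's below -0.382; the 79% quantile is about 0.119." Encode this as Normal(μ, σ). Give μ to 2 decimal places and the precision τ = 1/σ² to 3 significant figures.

For Normal(μ,σ), the p-quantile is μ + z_p·σ. Here z_{0.05} = -1.645, z_{0.79} = 0.8064.
So -0.382 = μ − 1.645σ and 0.119 = μ + 0.8064σ.
Subtracting: σ = (0.119 − -0.382)/(0.8064 − (-1.645)) = 0.20.
Then μ = -0.382 − (-1.645)·0.20 = -0.05.
Precision τ = 1/σ² = 1/0.2044² = 23.9.

μ = -0.05, τ = 23.9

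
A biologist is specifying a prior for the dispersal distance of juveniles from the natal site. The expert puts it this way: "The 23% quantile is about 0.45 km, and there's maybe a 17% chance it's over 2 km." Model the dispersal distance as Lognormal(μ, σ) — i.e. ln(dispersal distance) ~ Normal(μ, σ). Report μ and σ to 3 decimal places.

μ ≈ -0.148, σ ≈ 0.881

If T ~ Lognormal(μ,σ) then ln T ~ Normal(μ,σ), so the p-quantile of ln T is μ + z_p·σ.
ln(0.45) = -0.7985 and ln(2) = 0.6931; z_{0.23} = -0.7388, z_{0.83} = 0.9542.
σ = (0.6931 − -0.7985)/(0.9542 − (-0.7388)) = 0.881.
μ = -0.7985 − (-0.7388)·0.881 = -0.148.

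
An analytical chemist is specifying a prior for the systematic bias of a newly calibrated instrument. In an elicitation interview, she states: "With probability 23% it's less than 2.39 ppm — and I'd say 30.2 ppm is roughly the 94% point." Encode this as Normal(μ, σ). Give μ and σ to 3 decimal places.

For Normal(μ,σ), the p-quantile is μ + z_p·σ. Here z_{0.23} = -0.7388, z_{0.94} = 1.555.
So 2.39 = μ − 0.7388σ and 30.2 = μ + 1.555σ.
Subtracting: σ = (30.2 − 2.39)/(1.555 − (-0.7388)) = 12.125.
Then μ = 2.39 − (-0.7388)·12.125 = 11.348.

μ = 11.348, σ = 12.125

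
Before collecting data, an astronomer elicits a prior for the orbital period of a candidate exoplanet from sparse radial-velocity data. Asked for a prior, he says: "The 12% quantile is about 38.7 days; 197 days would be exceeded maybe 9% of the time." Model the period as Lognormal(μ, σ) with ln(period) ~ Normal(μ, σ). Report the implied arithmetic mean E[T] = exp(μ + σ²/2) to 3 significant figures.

If T ~ Lognormal(μ,σ) then ln T ~ Normal(μ,σ), so the p-quantile of ln T is μ + z_p·σ.
ln(38.7) = 3.656 and ln(197) = 5.283; z_{0.12} = -1.175, z_{0.91} = 1.341.
σ = (5.283 − 3.656)/(1.341 − (-1.175)) = 0.647.
μ = 3.656 − (-1.175)·0.647 = 4.416.
E[T] = exp(μ + σ²/2) = exp(4.416 + 0.2092) = 102 days.

E[T] ≈ 102 days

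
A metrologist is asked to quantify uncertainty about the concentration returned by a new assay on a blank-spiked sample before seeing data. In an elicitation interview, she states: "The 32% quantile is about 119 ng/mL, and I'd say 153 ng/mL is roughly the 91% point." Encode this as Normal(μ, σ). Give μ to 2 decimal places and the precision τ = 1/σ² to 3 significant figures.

μ = 127.79, τ = 0.00283

For Normal(μ,σ), the p-quantile is μ + z_p·σ. Here z_{0.32} = -0.4677, z_{0.91} = 1.341.
So 119 = μ − 0.4677σ and 153 = μ + 1.341σ.
Subtracting: σ = (153 − 119)/(1.341 − (-0.4677)) = 18.80.
Then μ = 119 − (-0.4677)·18.80 = 127.79.
Precision τ = 1/σ² = 1/18.8² = 0.00283.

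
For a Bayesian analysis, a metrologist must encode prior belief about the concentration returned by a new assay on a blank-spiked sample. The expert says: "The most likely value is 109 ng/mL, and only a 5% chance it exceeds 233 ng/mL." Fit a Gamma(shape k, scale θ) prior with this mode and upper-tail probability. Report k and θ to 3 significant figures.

k ≈ 5.78, θ ≈ 22.8

Gamma(k,θ) with k>1 has mode (k−1)θ, so θ = 109/(k−1).
Need P(X < 233) = 0.95 with θ tied to k this way. Start at k = 2, θ = 109: P(X<233) ≈ 0.630.
Too low — raise k to concentrate. Iterating converges to k ≈ 5.78.
Then θ = 109/(5.78−1) ≈ 22.8.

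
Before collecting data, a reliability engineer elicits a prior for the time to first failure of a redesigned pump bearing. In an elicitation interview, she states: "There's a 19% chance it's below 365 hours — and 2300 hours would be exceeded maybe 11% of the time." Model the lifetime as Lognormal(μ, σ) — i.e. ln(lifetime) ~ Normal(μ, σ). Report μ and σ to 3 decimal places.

μ ≈ 6.668, σ ≈ 0.875

If T ~ Lognormal(μ,σ) then ln T ~ Normal(μ,σ), so the p-quantile of ln T is μ + z_p·σ.
ln(365) = 5.9 and ln(2300) = 7.741; z_{0.19} = -0.8779, z_{0.89} = 1.227.
σ = (7.741 − 5.9)/(1.227 − (-0.8779)) = 0.875.
μ = 5.9 − (-0.8779)·0.875 = 6.668.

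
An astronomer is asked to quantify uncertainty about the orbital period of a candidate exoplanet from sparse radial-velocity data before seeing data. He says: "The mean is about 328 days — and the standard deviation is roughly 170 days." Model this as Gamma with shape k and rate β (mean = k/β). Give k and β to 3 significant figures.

k ≈ 3.72, β ≈ 0.0113

For Gamma(k, rate β): mean = k/β, variance = k/β², so CV = 1/√k.
CV = SD/mean = 170/328 = 0.5183, hence k = 1/CV² = 3.72.
Then β = k/mean = 3.72/328 = 0.0113.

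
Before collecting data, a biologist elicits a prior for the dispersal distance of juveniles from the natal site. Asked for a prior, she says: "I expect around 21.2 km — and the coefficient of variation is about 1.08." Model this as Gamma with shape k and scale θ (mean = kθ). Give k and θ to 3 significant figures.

For Gamma(k, scale θ): mean = kθ, variance = kθ², so CV = 1/√k.
CV = 1.08, hence k = 1/CV² = 0.857.
Then θ = mean/k = 21.2/0.857 = 24.7.

k ≈ 0.857, θ ≈ 24.7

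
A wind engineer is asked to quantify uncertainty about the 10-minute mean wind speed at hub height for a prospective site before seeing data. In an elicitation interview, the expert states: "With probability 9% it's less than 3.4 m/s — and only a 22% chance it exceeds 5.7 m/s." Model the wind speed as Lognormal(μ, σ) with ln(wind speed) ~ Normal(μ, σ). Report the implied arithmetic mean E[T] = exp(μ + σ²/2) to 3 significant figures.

E[T] ≈ 4.86 m/s

If T ~ Lognormal(μ,σ) then ln T ~ Normal(μ,σ), so the p-quantile of ln T is μ + z_p·σ.
ln(3.4) = 1.224 and ln(5.7) = 1.74; z_{0.09} = -1.341, z_{0.78} = 0.7722.
σ = (1.74 − 1.224)/(0.7722 − (-1.341)) = 0.245.
μ = 1.224 − (-1.341)·0.245 = 1.552.
E[T] = exp(μ + σ²/2) = exp(1.552 + 0.0299) = 4.86 m/s.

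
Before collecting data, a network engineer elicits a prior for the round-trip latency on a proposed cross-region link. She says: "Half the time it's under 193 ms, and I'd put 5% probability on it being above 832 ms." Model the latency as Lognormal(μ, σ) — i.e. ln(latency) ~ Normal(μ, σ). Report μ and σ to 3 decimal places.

If T ~ Lognormal(μ,σ) then ln T ~ Normal(μ,σ), so the p-quantile of ln T is μ + z_p·σ.
ln(193) = 5.263 and ln(832) = 6.724; z_{0.5} = 0, z_{0.95} = 1.645.
σ = (6.724 − 5.263)/(1.645 − (0)) = 0.888.
μ = 5.263 − (0)·0.888 = 5.263.

μ ≈ 5.263, σ ≈ 0.888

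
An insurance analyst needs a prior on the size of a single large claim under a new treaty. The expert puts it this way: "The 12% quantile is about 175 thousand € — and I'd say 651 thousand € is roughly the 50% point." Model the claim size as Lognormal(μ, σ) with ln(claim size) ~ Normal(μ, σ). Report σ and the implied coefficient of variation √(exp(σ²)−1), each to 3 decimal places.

If T ~ Lognormal(μ,σ) then ln T ~ Normal(μ,σ), so the p-quantile of ln T is μ + z_p·σ.
ln(175) = 5.165 and ln(651) = 6.479; z_{0.12} = -1.175, z_{0.5} = 0.
σ = (6.479 − 5.165)/(0 − (-1.175)) = 1.118.
μ = 5.165 − (-1.175)·1.118 = 6.479.
CV = √(exp(σ²)−1) = √(exp(1.2501)−1) = 1.578.

σ ≈ 1.118, CV ≈ 1.578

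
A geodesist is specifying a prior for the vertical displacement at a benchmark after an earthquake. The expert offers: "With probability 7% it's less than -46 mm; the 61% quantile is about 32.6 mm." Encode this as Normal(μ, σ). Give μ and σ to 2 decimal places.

μ = 20.09, σ = 44.78

For Normal(μ,σ), the p-quantile is μ + z_p·σ. Here z_{0.07} = -1.476, z_{0.61} = 0.2793.
So -46 = μ − 1.476σ and 32.6 = μ + 0.2793σ.
Subtracting: σ = (32.6 − -46)/(0.2793 − (-1.476)) = 44.78.
Then μ = -46 − (-1.476)·44.78 = 20.09.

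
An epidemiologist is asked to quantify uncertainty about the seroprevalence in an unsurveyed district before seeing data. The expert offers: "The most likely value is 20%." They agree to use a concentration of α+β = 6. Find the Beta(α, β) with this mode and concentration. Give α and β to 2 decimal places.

For α,β > 1 the Beta mode is (α−1)/(α+β−2). With α+β = 6, the mode is (α−1)/4.
Set (α−1)/4 = 0.2 → α = 1 + 0.2·4 = 1.80.
β = 6 − α = 4.20.

α = 1.80, β = 4.20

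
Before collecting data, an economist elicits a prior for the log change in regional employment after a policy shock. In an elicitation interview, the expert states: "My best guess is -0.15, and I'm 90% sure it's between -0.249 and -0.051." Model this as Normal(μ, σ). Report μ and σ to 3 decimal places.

μ = -0.150, σ = 0.060

A symmetric 90% interval runs μ ± z·σ with z = 1.645.
Half-width = 0.099, so σ = 0.099/1.645 = 0.060.
μ is the stated best guess, -0.150.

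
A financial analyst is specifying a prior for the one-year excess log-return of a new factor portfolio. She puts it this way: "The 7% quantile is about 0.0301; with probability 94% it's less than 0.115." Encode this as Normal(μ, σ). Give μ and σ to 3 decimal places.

For Normal(μ,σ), the p-quantile is μ + z_p·σ. Here z_{0.07} = -1.476, z_{0.94} = 1.555.
So 0.0301 = μ − 1.476σ and 0.115 = μ + 1.555σ.
Subtracting: σ = (0.115 − 0.0301)/(1.555 − (-1.476)) = 0.028.
Then μ = 0.0301 − (-1.476)·0.028 = 0.071.

μ = 0.071, σ = 0.028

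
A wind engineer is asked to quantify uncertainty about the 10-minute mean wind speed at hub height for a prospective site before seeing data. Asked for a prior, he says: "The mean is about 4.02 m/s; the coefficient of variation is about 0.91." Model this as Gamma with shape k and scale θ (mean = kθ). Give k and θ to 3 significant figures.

k ≈ 1.21, θ ≈ 3.33

For Gamma(k, scale θ): mean = kθ, variance = kθ², so CV = 1/√k.
CV = 0.91, hence k = 1/CV² = 1.21.
Then θ = mean/k = 4.02/1.21 = 3.33.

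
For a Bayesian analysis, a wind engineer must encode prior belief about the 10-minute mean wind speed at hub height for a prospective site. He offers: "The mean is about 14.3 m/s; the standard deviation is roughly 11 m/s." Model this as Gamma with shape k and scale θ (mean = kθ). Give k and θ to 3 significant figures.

For Gamma(k, scale θ): mean = kθ, variance = kθ², so CV = 1/√k.
CV = SD/mean = 11/14.3 = 0.7692, hence k = 1/CV² = 1.69.
Then θ = mean/k = 14.3/1.69 = 8.46.

k ≈ 1.69, θ ≈ 8.46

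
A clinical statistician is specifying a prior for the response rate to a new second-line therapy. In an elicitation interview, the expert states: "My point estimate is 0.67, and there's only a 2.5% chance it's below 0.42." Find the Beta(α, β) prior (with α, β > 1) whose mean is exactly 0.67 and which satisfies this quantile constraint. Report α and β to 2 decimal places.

α ≈ 9.85, β ≈ 4.85

With mean 0.67 fixed, write α = 0.67s, β = 0.33s where s = α+β.
Need P(θ < 0.42) = 0.025 under Beta(0.67s, 0.33s). Normal approximation: (q−m)/√(m(1−m)/s) ≈ z_{0.025} = -1.96, so s ≈ 0.67·0.33·(-1.96)²/(0.42−0.67)² = 13.6.
At s = 13.6: P(θ<0.42) ≈ 0.030. Adjusting to match 0.025 gives s ≈ 14.70.
So α = 0.67·14.70 ≈ 9.85, β = 0.33·14.70 ≈ 4.85.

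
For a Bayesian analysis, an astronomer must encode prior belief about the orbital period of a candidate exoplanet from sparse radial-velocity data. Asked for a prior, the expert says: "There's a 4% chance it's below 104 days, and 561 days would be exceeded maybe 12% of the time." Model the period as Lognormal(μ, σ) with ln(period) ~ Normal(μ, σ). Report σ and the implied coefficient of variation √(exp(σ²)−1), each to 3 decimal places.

If T ~ Lognormal(μ,σ) then ln T ~ Normal(μ,σ), so the p-quantile of ln T is μ + z_p·σ.
ln(104) = 4.644 and ln(561) = 6.33; z_{0.04} = -1.751, z_{0.88} = 1.175.
σ = (6.33 − 4.644)/(1.175 − (-1.751)) = 0.576.
μ = 4.644 − (-1.751)·0.576 = 5.653.
CV = √(exp(σ²)−1) = √(exp(0.3318)−1) = 0.627.

σ ≈ 0.576, CV ≈ 0.627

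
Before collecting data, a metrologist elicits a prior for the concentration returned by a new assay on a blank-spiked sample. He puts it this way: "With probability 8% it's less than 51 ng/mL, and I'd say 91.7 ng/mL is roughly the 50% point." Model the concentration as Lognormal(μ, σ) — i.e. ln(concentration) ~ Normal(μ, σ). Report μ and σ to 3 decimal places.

μ ≈ 4.519, σ ≈ 0.418

If T ~ Lognormal(μ,σ) then ln T ~ Normal(μ,σ), so the p-quantile of ln T is μ + z_p·σ.
ln(51) = 3.932 and ln(91.7) = 4.519; z_{0.08} = -1.405, z_{0.5} = 0.
σ = (4.519 − 3.932)/(0 − (-1.405)) = 0.418.
μ = 3.932 − (-1.405)·0.418 = 4.519.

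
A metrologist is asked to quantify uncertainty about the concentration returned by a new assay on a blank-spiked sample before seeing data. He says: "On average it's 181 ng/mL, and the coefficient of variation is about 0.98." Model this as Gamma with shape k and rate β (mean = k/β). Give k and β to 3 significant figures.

For Gamma(k, rate β): mean = k/β, variance = k/β², so CV = 1/√k.
CV = 0.98, hence k = 1/CV² = 1.04.
Then β = k/mean = 1.04/181 = 0.00575.

k ≈ 1.04, β ≈ 0.00575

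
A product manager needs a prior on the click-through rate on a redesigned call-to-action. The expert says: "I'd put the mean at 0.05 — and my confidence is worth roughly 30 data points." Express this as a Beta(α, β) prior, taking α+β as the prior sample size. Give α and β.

α = 1.5, β = 28.5

Under the effective-sample-size interpretation, Beta(α, β) has prior mean α/(α+β) and prior sample size α+β.
So α+β = 30 and α/(α+β) = 0.05, giving α = 0.05·30 = 1.5 and β = 30 − 1.5 = 28.5.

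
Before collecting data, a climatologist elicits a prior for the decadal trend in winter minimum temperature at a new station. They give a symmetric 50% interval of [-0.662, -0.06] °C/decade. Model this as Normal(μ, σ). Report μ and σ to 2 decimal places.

A symmetric 50% interval runs μ ± z·σ with z = 0.6745.
Half-width = 0.301, so σ = 0.301/0.6745 = 0.45.
μ is the interval midpoint, -0.36.

μ = -0.36, σ = 0.45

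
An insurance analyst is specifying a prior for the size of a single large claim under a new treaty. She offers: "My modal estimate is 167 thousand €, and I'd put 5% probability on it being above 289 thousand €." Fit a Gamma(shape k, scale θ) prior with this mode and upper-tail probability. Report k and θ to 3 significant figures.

k ≈ 10.3, θ ≈ 18

Gamma(k,θ) with k>1 has mode (k−1)θ, so θ = 167/(k−1).
Need P(X < 289) = 0.95 with θ tied to k this way. Start at k = 2, θ = 167: P(X<289) ≈ 0.516.
Too low — raise k to concentrate. Iterating converges to k ≈ 10.3.
Then θ = 167/(10.3−1) ≈ 18.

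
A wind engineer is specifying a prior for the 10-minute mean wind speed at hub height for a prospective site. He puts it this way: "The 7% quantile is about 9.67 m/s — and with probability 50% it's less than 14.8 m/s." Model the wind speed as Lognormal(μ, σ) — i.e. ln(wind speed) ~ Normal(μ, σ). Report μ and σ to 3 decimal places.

μ ≈ 2.695, σ ≈ 0.288

If T ~ Lognormal(μ,σ) then ln T ~ Normal(μ,σ), so the p-quantile of ln T is μ + z_p·σ.
ln(9.67) = 2.269 and ln(14.8) = 2.695; z_{0.07} = -1.476, z_{0.5} = 0.
σ = (2.695 − 2.269)/(0 − (-1.476)) = 0.288.
μ = 2.269 − (-1.476)·0.288 = 2.695.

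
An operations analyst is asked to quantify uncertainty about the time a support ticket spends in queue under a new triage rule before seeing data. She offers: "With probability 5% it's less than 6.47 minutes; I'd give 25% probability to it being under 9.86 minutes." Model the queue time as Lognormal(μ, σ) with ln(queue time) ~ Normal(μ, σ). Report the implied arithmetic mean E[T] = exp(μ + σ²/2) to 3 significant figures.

E[T] ≈ 14.5 minutes

If T ~ Lognormal(μ,σ) then ln T ~ Normal(μ,σ), so the p-quantile of ln T is μ + z_p·σ.
ln(6.47) = 1.867 and ln(9.86) = 2.288; z_{0.05} = -1.645, z_{0.25} = -0.6745.
σ = (2.288 − 1.867)/(-0.6745 − (-1.645)) = 0.434.
μ = 1.867 − (-1.645)·0.434 = 2.581.
E[T] = exp(μ + σ²/2) = exp(2.581 + 0.0943) = 14.5 minutes.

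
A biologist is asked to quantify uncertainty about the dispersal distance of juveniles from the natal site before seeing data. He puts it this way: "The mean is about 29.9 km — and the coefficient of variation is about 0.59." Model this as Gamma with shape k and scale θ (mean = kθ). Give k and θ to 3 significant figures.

For Gamma(k, scale θ): mean = kθ, variance = kθ², so CV = 1/√k.
CV = 0.59, hence k = 1/CV² = 2.87.
Then θ = mean/k = 29.9/2.87 = 10.4.

k ≈ 2.87, θ ≈ 10.4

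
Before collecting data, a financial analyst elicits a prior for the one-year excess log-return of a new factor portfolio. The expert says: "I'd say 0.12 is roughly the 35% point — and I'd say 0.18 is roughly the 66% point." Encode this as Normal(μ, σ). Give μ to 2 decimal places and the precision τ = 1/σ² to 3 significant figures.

μ = 0.15, τ = 177

The p-quantile of Normal(μ,σ) is μ + z_p·σ, with z_{0.35} = -0.3853 and z_{0.66} = 0.4125.
Eliminate σ: μ = (z₂·x₁ − z₁·x₂)/(z₂ − z₁) = (0.4125·0.12 − (-0.3853)·0.18)/0.7978 = 0.15.
Then σ = (x₂ − x₁)/(z₂ − z₁) = (0.18 − 0.12)/0.7978 = 0.08.
Precision τ = 1/σ² = 1/0.07521² = 177.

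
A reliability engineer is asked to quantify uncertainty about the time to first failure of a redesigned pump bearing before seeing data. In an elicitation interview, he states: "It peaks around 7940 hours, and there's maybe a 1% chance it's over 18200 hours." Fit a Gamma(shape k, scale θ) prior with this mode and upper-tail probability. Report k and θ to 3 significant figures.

k ≈ 7.95, θ ≈ 1140

Gamma(k,θ) with k>1 has mode (k−1)θ, so θ = 7940/(k−1).
Need P(X < 18200) = 0.99 with θ tied to k this way. Start at k = 2, θ = 7940: P(X<18200) ≈ 0.667.
Too low — raise k to concentrate. Iterating converges to k ≈ 7.95.
Then θ = 7940/(7.95−1) ≈ 1140.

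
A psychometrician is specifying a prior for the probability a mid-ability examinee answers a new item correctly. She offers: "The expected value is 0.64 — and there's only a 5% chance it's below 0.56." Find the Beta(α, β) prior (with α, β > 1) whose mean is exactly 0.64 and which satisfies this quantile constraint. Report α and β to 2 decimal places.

α ≈ 64.29, β ≈ 36.16

With mean 0.64 fixed, write α = 0.64s, β = 0.36s where s = α+β.
Need P(θ < 0.56) = 0.05 under Beta(0.64s, 0.36s). Normal approximation: (q−m)/√(m(1−m)/s) ≈ z_{0.05} = -1.64, so s ≈ 0.64·0.36·(-1.64)²/(0.56−0.64)² = 97.4.
At s = 97.4: P(θ<0.56) ≈ 0.053. Adjusting to match 0.05 gives s ≈ 100.45.
So α = 0.64·100.45 ≈ 64.29, β = 0.36·100.45 ≈ 36.16.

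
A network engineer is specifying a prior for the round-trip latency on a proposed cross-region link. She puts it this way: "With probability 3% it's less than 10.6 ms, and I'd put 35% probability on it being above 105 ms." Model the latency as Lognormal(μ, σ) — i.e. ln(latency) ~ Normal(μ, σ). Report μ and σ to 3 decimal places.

If T ~ Lognormal(μ,σ) then ln T ~ Normal(μ,σ), so the p-quantile of ln T is μ + z_p·σ.
ln(10.6) = 2.361 and ln(105) = 4.654; z_{0.03} = -1.881, z_{0.65} = 0.3853.
σ = (4.654 − 2.361)/(0.3853 − (-1.881)) = 1.012.
μ = 2.361 − (-1.881)·1.012 = 4.264.

μ ≈ 4.264, σ ≈ 1.012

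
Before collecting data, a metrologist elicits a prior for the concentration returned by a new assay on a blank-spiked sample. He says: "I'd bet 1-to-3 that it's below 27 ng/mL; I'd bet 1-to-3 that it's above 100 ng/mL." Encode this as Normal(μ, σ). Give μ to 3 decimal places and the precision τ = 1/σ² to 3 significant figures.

μ = 63.500, τ = 0.000341

The p-quantile of Normal(μ,σ) is μ + z_p·σ, with z_{0.25} = -0.6745 and z_{0.75} = 0.6745.
Eliminate σ: μ = (z₂·x₁ − z₁·x₂)/(z₂ − z₁) = (0.6745·27 − (-0.6745)·100)/1.349 = 63.500.
Then σ = (x₂ − x₁)/(z₂ − z₁) = (100 − 27)/1.349 = 54.115.
Precision τ = 1/σ² = 1/54.11² = 0.000341.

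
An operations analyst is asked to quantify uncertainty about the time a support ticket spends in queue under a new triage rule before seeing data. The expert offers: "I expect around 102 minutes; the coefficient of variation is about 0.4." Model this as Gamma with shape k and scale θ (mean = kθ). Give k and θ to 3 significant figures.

k ≈ 6.25, θ ≈ 16.3

For Gamma(k, scale θ): mean = kθ, variance = kθ², so CV = 1/√k.
CV = 0.4, hence k = 1/CV² = 6.25.
Then θ = mean/k = 102/6.25 = 16.3.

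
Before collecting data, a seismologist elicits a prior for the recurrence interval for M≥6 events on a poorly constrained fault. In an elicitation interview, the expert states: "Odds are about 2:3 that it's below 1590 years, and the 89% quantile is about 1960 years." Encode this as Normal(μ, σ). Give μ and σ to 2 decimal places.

The p-quantile of Normal(μ,σ) is μ + z_p·σ, with z_{0.4} = -0.2533 and z_{0.89} = 1.227.
Eliminate σ: μ = (z₂·x₁ − z₁·x₂)/(z₂ − z₁) = (1.227·1590 − (-0.2533)·1960)/1.48 = 1653.34.
Then σ = (x₂ − x₁)/(z₂ − z₁) = (1960 − 1590)/1.48 = 250.02.

μ = 1653.34, σ = 250.02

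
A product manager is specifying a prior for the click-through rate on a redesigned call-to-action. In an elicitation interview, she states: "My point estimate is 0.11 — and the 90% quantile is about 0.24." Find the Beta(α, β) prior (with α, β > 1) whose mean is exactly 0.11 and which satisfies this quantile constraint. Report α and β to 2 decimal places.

With mean 0.11 fixed, write α = 0.11s, β = 0.89s where s = α+β.
Need P(θ < 0.24) = 0.9 under Beta(0.11s, 0.89s). Normal approximation: (q−m)/√(m(1−m)/s) ≈ z_{0.9} = 1.28, so s ≈ 0.11·0.89·(1.28)²/(0.24−0.11)² = 9.5.
At s = 9.5: P(θ<0.24) ≈ 0.895. Adjusting to match 0.9 gives s ≈ 10.25.
So α = 0.11·10.25 ≈ 1.13, β = 0.89·10.25 ≈ 9.12.

α ≈ 1.13, β ≈ 9.12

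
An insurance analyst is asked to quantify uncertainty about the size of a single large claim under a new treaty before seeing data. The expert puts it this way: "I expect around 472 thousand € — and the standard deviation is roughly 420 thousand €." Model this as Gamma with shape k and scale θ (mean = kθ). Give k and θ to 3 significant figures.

k ≈ 1.26, θ ≈ 374

For Gamma(k, scale θ): mean = kθ, variance = kθ², so CV = 1/√k.
CV = SD/mean = 420/472 = 0.8898, hence k = 1/CV² = 1.26.
Then θ = mean/k = 472/1.26 = 374.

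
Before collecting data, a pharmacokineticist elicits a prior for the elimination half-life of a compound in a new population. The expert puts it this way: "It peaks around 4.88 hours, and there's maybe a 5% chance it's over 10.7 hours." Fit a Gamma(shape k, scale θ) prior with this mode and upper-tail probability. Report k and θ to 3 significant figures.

Gamma(k,θ) with k>1 has mode (k−1)θ, so θ = 4.88/(k−1).
Need P(X < 10.7) = 0.95 with θ tied to k this way. Start at k = 2, θ = 4.88: P(X<10.7) ≈ 0.644.
Too low — raise k to concentrate. Iterating converges to k ≈ 5.46.
Then θ = 4.88/(5.46−1) ≈ 1.09.

k ≈ 5.46, θ ≈ 1.09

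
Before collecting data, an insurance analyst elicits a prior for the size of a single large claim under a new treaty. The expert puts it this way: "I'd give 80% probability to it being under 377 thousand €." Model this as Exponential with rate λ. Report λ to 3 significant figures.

P(T < 377.0) = 1 − e^(−λ·377.0) = 0.8, so λ = −ln(1−0.8)/377.0 = −ln(0.2)/377.0 = 0.00427.

λ ≈ 0.00427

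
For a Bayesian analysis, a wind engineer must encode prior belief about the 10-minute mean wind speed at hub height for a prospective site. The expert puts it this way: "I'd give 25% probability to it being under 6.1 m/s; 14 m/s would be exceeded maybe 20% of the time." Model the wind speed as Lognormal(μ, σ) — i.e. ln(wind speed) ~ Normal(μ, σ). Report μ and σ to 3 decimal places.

μ ≈ 2.178, σ ≈ 0.548

If T ~ Lognormal(μ,σ) then ln T ~ Normal(μ,σ), so the p-quantile of ln T is μ + z_p·σ.
ln(6.1) = 1.808 and ln(14) = 2.639; z_{0.25} = -0.6745, z_{0.8} = 0.8416.
σ = (2.639 − 1.808)/(0.8416 − (-0.6745)) = 0.548.
μ = 1.808 − (-0.6745)·0.548 = 2.178.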